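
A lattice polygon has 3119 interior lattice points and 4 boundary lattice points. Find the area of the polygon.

3120

By Pick's theorem, A = I + B/2 − 1 = 3119 + 4/2 − 1 = 3120.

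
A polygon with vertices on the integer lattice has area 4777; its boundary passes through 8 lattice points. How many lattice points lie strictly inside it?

4774

From Pick's theorem, I = A − B/2 + 1 = 4777 − 8/2 + 1 = 4774.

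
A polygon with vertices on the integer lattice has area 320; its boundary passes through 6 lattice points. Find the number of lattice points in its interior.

From Pick's theorem, I = A − B/2 + 1 = 320 − 6/2 + 1 = 318.

318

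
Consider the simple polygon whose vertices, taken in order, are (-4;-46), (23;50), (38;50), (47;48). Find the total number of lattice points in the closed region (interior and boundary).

By the shoelace formula, twice the signed area is |[(-4)·50 − 23·(-46)] + [23·50 − 38·50] + [38·48 − 47·50] + [47·(-46) − (-4)·48]| = 2388, so the area is 1194.
Along each edge there are gcd(|Δx|,|Δy|)+1 lattice points, so counting each shared vertex once the boundary has gcd(27,96) + gcd(15,0) + gcd(9,2) + gcd(51,94) = 3+15+1+1 = 20.
Pick's theorem gives I = A − B/2 + 1 = 1194 − 20/2 + 1 = 1185, so the closed region contains I + B = 1185 + 20 = 1205 lattice points.

1205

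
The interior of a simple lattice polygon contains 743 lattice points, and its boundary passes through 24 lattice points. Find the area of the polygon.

754

Pick's theorem states A = I + B/2 − 1, so A = 743 + 24/2 − 1 = 754.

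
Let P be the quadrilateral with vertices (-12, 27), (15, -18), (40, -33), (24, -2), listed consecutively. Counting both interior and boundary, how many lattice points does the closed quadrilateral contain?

695

Using the shoelace formula, 2A = |((-12)·(-18) − 15·27) + (15·(-33) − 40·(-18)) + (40·(-2) − 24·(-33)) + (24·27 − (-12)·(-2))| = 1372, so the area is 686.
Summing gcd(|Δx|,|Δy|) over the edges gives the boundary count: gcd(27,45) + gcd(25,15) + gcd(16,31) + gcd(36,29) = 9+5+1+1 = 16.
Pick's theorem gives I = A − B/2 + 1 = 686 − 16/2 + 1 = 679, so the closed region contains I + B = 679 + 16 = 695 lattice points.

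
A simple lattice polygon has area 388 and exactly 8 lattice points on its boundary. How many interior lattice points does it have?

385

From Pick's theorem, I = A − B/2 + 1 = 388 − 8/2 + 1 = 385.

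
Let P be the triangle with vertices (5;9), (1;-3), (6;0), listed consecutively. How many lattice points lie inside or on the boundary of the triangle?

By the shoelace formula, twice the signed area is |[5·(-3) − 1·9] + [1·0 − 6·(-3)] + [6·9 − 5·0]| = 48, so the area is 24.
The number of boundary lattice points is Σ gcd(|Δx|,|Δy|) = gcd(4,12) + gcd(5,3) + gcd(1,9) = 4+1+1 = 6.
Pick's theorem gives I = A − B/2 + 1 = 24 − 6/2 + 1 = 22, so the closed region contains I + B = 22 + 6 = 28 lattice points.

28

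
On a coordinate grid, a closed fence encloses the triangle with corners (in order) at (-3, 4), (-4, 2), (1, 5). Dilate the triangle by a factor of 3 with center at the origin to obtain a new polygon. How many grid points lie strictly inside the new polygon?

The shoelace formula gives twice the area as |((-3)·2 − (-4)·4) + ((-4)·5 − 1·2) + (1·4 − (-3)·5)| = 7, so the area is 7/2.
Summing gcd(|Δx|,|Δy|) over the edges gives the boundary count: gcd(1,2) + gcd(5,3) + gcd(4,1) = 1+1+1 = 3.
Scaling by 3 multiplies the area by 3² = 9 (so the new area is 63/2) and multiplies the boundary lattice-point count by 3, giving 9.
By Pick's theorem, the interior count of the dilated polygon is 63/2 − 9/2 + 1 = 28.

28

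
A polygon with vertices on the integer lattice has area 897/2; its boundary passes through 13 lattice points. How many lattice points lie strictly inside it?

From Pick's theorem, I = A − B/2 + 1 = 897/2 − 13/2 + 1 = 443.

443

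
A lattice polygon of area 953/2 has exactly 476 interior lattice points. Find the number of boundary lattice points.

Pick's theorem gives A = I + B/2 − 1, so B = 2(A − I + 1) = 2(953/2 − 476 + 1) = 3.

3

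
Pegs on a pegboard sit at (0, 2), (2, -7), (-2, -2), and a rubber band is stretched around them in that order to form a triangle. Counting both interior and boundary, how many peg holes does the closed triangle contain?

Using the shoelace formula, 2A = |[0·(-7) − 2·2] + [2·(-2) − (-2)·(-7)] + [(-2)·2 − 0·(-2)]| = 26, so the area is 13.
Along each edge there are gcd(|Δx|,|Δy|)+1 lattice points, so counting each shared vertex once the boundary has gcd(2,9) + gcd(4,5) + gcd(2,4) = 1+1+2 = 4.
Pick's theorem gives I = A − B/2 + 1 = 13 − 4/2 + 1 = 12, so the closed region contains I + B = 12 + 4 = 16 lattice points.

16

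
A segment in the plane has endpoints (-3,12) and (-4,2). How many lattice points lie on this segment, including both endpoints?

The number of lattice points on a segment between lattice points is gcd(|Δx|,|Δy|) + 1 = gcd(1,10) + 1 = 1 + 1 = 2.

2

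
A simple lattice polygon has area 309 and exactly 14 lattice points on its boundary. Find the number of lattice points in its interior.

Pick's theorem A = I + B/2 − 1 rearranges to I = A − B/2 + 1 = 309 − 14/2 + 1 = 303.

303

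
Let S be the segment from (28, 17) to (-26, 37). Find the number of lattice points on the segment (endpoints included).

The number of lattice points on a segment between lattice points is gcd(|Δx|,|Δy|) + 1 = gcd(54,20) + 1 = 2 + 1 = 3.

3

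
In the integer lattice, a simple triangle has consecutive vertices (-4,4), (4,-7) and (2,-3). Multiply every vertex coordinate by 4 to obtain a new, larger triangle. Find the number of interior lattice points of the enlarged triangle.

73

The shoelace formula gives twice the area as |[(-4)·(-7) − 4·4] + [4·(-3) − 2·(-7)] + [2·4 − (-4)·(-3)]| = 10, so the area is 5.
Summing gcd(|Δx|,|Δy|) over the edges gives the boundary count: gcd(8,11) + gcd(2,4) + gcd(6,7) = 1+2+1 = 4.
Scaling by 4 multiplies the area by 4² = 16 (so the new area is 80) and multiplies the boundary lattice-point count by 4, giving 16.
By Pick's theorem, the interior count of the dilated polygon is 80 − 16/2 + 1 = 73.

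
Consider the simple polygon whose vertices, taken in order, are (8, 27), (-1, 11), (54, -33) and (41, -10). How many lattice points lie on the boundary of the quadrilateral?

14

Along each edge there are gcd(|Δx|,|Δy|)+1 lattice points, so counting each shared vertex once the boundary has gcd(9,16) + gcd(55,44) + gcd(13,23) + gcd(33,37) = 1+11+1+1 = 14.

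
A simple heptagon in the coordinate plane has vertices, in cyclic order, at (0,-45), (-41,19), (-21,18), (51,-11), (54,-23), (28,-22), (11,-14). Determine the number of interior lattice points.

The shoelace formula gives twice the area as |[0·19 − (-41)·(-45)] + [(-41)·18 − (-21)·19] + [(-21)·(-11) − 51·18] + [51·(-23) − 54·(-11)] + [54·(-22) − 28·(-23)] + [28·(-14) − 11·(-22)] + [11·(-45) − 0·(-14)]| = 4639, so the area is 4639/2.
The number of boundary lattice points is Σ gcd(|Δx|,|Δy|) = gcd(41,64) + gcd(20,1) + gcd(72,29) + gcd(3,12) + gcd(26,1) + gcd(17,8) + gcd(11,31) = 1+1+1+3+1+1+1 = 9.
Pick's theorem gives I = A − B/2 + 1 = 4639/2 − 9/2 + 1 = 2316.

2316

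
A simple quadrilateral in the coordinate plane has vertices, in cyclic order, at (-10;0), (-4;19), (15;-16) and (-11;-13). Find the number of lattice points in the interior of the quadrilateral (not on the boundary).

455

By the shoelace formula, twice the signed area is |((-10)·19 − (-4)·0) + ((-4)·(-16) − 15·19) + (15·(-13) − (-11)·(-16)) + ((-11)·0 − (-10)·(-13))| = 912, so the area is 456.
Along each edge there are gcd(|Δx|,|Δy|)+1 lattice points, so counting each shared vertex once the boundary has gcd(6,19) + gcd(19,35) + gcd(26,3) + gcd(1,13) = 1+1+1+1 = 4.
Pick's theorem gives I = A − B/2 + 1 = 456 − 4/2 + 1 = 455.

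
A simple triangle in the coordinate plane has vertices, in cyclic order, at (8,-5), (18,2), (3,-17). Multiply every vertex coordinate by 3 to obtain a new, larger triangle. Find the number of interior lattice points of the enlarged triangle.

379

Using the shoelace formula, 2A = |[8·2 − 18·(-5)] + [18·(-17) − 3·2] + [3·(-5) − 8·(-17)]| = 85, so the area is 42.5.
Along each edge there are gcd(|Δx|,|Δy|)+1 lattice points, so counting each shared vertex once the boundary has gcd(10,7) + gcd(15,19) + gcd(5,12) = 1+1+1 = 3.
Scaling by 3 multiplies the area by 3² = 9 (so the new area is 765/2) and multiplies the boundary lattice-point count by 3, giving 9.
By Pick's theorem, the interior count of the dilated polygon is 765/2 − 9/2 + 1 = 379.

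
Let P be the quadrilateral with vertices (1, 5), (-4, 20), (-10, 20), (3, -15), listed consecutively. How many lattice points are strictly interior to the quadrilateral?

By the shoelace formula, twice the signed area is |(1·20 − (-4)·5) + ((-4)·20 − (-10)·20) + ((-10)·(-15) − 3·20) + (3·5 − 1·(-15))| = 280, so the area is 140.
Along each edge there are gcd(|Δx|,|Δy|)+1 lattice points, so counting each shared vertex once the boundary has gcd(5,15) + gcd(6,0) + gcd(13,35) + gcd(2,20) = 5+6+1+2 = 14.
Pick's theorem gives I = A − B/2 + 1 = 140 − 14/2 + 1 = 134.

134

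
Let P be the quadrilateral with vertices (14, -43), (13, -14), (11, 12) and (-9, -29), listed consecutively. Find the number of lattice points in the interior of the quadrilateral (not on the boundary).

626

Using the shoelace formula, 2A = |[14·(-14) − 13·(-43)] + [13·12 − 11·(-14)] + [11·(-29) − (-9)·12] + [(-9)·(-43) − 14·(-29)]| = 1255, so the area is 1255/2.
Summing gcd(|Δx|,|Δy|) over the edges gives the boundary count: gcd(1,29) + gcd(2,26) + gcd(20,41) + gcd(23,14) = 1+2+1+1 = 5.
Pick's theorem gives I = A − B/2 + 1 = 1255/2 − 5/2 + 1 = 626.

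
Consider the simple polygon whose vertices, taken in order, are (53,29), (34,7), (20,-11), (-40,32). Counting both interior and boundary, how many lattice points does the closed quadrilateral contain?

Using the shoelace formula, 2A = |(53·7 − 34·29) + (34·(-11) − 20·7) + (20·32 − (-40)·(-11)) + ((-40)·29 − 53·32)| = 3785, so the area is 3785/2.
Along each edge there are gcd(|Δx|,|Δy|)+1 lattice points, so counting each shared vertex once the boundary has gcd(19,22) + gcd(14,18) + gcd(60,43) + gcd(93,3) = 1+2+1+3 = 7.
Pick's theorem gives I = A − B/2 + 1 = 3785/2 − 7/2 + 1 = 1890, so the closed region contains I + B = 1890 + 7 = 1897 lattice points.

1897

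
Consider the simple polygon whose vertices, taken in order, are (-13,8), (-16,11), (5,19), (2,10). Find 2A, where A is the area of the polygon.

By the shoelace formula, twice the signed area is |((-13)·11 − (-16)·8) + ((-16)·19 − 5·11) + (5·10 − 2·19) + (2·8 − (-13)·10)| = 216, so the area is 108.

216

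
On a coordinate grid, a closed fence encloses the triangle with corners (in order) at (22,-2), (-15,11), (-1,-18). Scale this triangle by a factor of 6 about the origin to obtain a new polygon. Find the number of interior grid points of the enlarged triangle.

16030

By the shoelace formula, twice the signed area is |(22·11 − (-15)·(-2)) + ((-15)·(-18) − (-1)·11) + ((-1)·(-2) − 22·(-18))| = 891, so the area is 891/2.
Along each edge there are gcd(|Δx|,|Δy|)+1 lattice points, so counting each shared vertex once the boundary has gcd(37,13) + gcd(14,29) + gcd(23,16) = 1+1+1 = 3.
Scaling by 6 multiplies the area by 6² = 36 (so the new area is 16038) and multiplies the boundary lattice-point count by 6, giving 18.
By Pick's theorem, the interior count of the dilated polygon is 16038 − 18/2 + 1 = 16030.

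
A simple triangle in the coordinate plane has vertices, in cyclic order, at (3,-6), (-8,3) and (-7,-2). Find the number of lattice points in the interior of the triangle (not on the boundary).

The shoelace formula gives twice the area as |(3·3 − (-8)·(-6)) + ((-8)·(-2) − (-7)·3) + ((-7)·(-6) − 3·(-2))| = 46, so the area is 23.
Along each edge there are gcd(|Δx|,|Δy|)+1 lattice points, so counting each shared vertex once the boundary has gcd(11,9) + gcd(1,5) + gcd(10,4) = 1+1+2 = 4.
Pick's theorem gives I = A − B/2 + 1 = 23 − 4/2 + 1 = 22.

22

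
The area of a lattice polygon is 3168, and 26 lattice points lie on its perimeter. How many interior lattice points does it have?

From Pick's theorem, I = A − B/2 + 1 = 3168 − 26/2 + 1 = 3156.

3156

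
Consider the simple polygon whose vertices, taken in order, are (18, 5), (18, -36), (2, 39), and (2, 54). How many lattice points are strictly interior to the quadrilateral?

420

The shoelace formula gives twice the area as |[18·(-36) − 18·5] + [18·39 − 2·(-36)] + [2·54 − 2·39] + [2·5 − 18·54]| = 896, so the area is 448.
Summing gcd(|Δx|,|Δy|) over the edges gives the boundary count: gcd(0,41) + gcd(16,75) + gcd(0,15) + gcd(16,49) = 41+1+15+1 = 58.
By Pick's theorem A = I + B/2 − 1, so I = 448 − 58/2 + 1 = 420.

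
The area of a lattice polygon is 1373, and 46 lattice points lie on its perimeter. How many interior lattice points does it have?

1351

Pick's theorem A = I + B/2 − 1 rearranges to I = A − B/2 + 1 = 1373 − 46/2 + 1 = 1351.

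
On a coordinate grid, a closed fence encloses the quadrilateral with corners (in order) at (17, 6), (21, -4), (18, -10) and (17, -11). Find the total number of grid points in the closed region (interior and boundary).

The shoelace formula gives twice the area as |(17·(-4) − 21·6) + (21·(-10) − 18·(-4)) + (18·(-11) − 17·(-10)) + (17·6 − 17·(-11))| = 71, so the area is 71/2.
Summing gcd(|Δx|,|Δy|) over the edges gives the boundary count: gcd(4,10) + gcd(3,6) + gcd(1,1) + gcd(0,17) = 2+3+1+17 = 23.
Pick's theorem gives I = A − B/2 + 1 = 71/2 − 23/2 + 1 = 25, so the closed region contains I + B = 25 + 23 = 48 lattice points.

48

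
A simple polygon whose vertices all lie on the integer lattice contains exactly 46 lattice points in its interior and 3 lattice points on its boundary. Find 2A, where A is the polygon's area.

93

By Pick's theorem, A = I + B/2 − 1 = 46 + 3/2 − 1 = 93/2.
Hence 2A = 93.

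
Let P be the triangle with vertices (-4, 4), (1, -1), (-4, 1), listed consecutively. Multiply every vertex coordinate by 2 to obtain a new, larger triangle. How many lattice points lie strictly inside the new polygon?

The shoelace formula gives twice the area as |[(-4)·(-1) − 1·4] + [1·1 − (-4)·(-1)] + [(-4)·4 − (-4)·1]| = 15, so the area is 15/2.
Summing gcd(|Δx|,|Δy|) over the edges gives the boundary count: gcd(5,5) + gcd(5,2) + gcd(0,3) = 5+1+3 = 9.
Scaling by 2 multiplies the area by 2² = 4 (so the new area is 30) and multiplies the boundary lattice-point count by 2, giving 18.
By Pick's theorem, the interior count of the dilated polygon is 30 − 18/2 + 1 = 22.

22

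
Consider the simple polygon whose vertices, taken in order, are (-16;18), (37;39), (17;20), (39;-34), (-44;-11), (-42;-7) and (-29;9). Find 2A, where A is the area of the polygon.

5609

By the shoelace formula, twice the signed area is |((-16)·39 − 37·18) + (37·20 − 17·39) + (17·(-34) − 39·20) + (39·(-11) − (-44)·(-34)) + ((-44)·(-7) − (-42)·(-11)) + ((-42)·9 − (-29)·(-7)) + ((-29)·18 − (-16)·9)| = 5609, so the area is 5609/2.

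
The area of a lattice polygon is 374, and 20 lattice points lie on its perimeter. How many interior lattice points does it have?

Pick's theorem A = I + B/2 − 1 rearranges to I = A − B/2 + 1 = 374 − 20/2 + 1 = 365.

365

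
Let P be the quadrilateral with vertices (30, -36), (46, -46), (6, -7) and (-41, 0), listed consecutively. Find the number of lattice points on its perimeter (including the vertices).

5

The number of boundary lattice points is Σ gcd(|Δx|,|Δy|) = gcd(16,10) + gcd(40,39) + gcd(47,7) + gcd(71,36) = 2+1+1+1 = 5.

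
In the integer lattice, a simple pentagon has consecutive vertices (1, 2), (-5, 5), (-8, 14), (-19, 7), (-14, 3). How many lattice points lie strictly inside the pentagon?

By the shoelace formula, twice the signed area is |(1·5 − (-5)·2) + ((-5)·14 − (-8)·5) + ((-8)·7 − (-19)·14) + ((-19)·3 − (-14)·7) + ((-14)·2 − 1·3)| = 205, so the area is 205/2.
Along each edge there are gcd(|Δx|,|Δy|)+1 lattice points, so counting each shared vertex once the boundary has gcd(6,3) + gcd(3,9) + gcd(11,7) + gcd(5,4) + gcd(15,1) = 3+3+1+1+1 = 9.
By Pick's theorem A = I + B/2 − 1, so I = 205/2 − 9/2 + 1 = 99.

99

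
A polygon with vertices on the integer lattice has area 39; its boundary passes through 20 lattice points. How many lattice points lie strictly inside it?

30

From Pick's theorem, I = A − B/2 + 1 = 39 − 20/2 + 1 = 30.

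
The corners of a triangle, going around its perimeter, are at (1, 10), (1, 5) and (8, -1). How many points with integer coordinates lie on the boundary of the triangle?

7

The number of boundary lattice points is Σ gcd(|Δx|,|Δy|) = gcd(0,5) + gcd(7,6) + gcd(7,11) = 5+1+1 = 7.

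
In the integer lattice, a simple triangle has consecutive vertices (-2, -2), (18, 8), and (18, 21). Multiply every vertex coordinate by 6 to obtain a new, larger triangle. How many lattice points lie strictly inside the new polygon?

4609

By the shoelace formula, twice the signed area is |[(-2)·8 − 18·(-2)] + [18·21 − 18·8] + [18·(-2) − (-2)·21]| = 260, so the area is 130.
Summing gcd(|Δx|,|Δy|) over the edges gives the boundary count: gcd(20,10) + gcd(0,13) + gcd(20,23) = 10+13+1 = 24.
Scaling by 6 multiplies the area by 6² = 36 (so the new area is 4680) and multiplies the boundary lattice-point count by 6, giving 144.
By Pick's theorem, the interior count of the dilated polygon is 4680 − 144/2 + 1 = 4609.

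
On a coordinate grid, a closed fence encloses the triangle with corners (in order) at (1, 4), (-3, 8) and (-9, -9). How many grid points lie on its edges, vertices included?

6

The number of boundary lattice points is Σ gcd(|Δx|,|Δy|) = gcd(4,4) + gcd(6,17) + gcd(10,13) = 4+1+1 = 6.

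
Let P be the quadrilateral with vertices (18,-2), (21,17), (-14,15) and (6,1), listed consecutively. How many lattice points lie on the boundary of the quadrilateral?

7

Summing gcd(|Δx|,|Δy|) over the edges gives the boundary count: gcd(3,19) + gcd(35,2) + gcd(20,14) + gcd(12,3) = 1+1+2+3 = 7.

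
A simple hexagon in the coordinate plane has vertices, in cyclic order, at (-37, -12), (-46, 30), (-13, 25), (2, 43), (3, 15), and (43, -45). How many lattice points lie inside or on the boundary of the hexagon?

3061

The shoelace formula gives twice the area as |((-37)·30 − (-46)·(-12)) + ((-46)·25 − (-13)·30) + ((-13)·43 − 2·25) + (2·15 − 3·43) + (3·(-45) − 43·15) + (43·(-12) − (-37)·(-45))| = 6091, so the area is 6091/2.
The number of boundary lattice points is Σ gcd(|Δx|,|Δy|) = gcd(9,42) + gcd(33,5) + gcd(15,18) + gcd(1,28) + gcd(40,60) + gcd(80,33) = 3+1+3+1+20+1 = 29.
Pick's theorem gives I = A − B/2 + 1 = 6091/2 − 29/2 + 1 = 3032, so the closed region contains I + B = 3032 + 29 = 3061 lattice points.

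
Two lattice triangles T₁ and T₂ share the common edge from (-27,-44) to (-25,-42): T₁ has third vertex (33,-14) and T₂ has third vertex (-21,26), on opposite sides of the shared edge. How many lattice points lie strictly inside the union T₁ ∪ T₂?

76

The union is the simple quadrilateral with vertices (-27,-44), (33,-14), (-25,-42), (-21,26) in order.
The shoelace formula gives twice the area as |((-27)·(-14) − 33·(-44)) + (33·(-42) − (-25)·(-14)) + ((-25)·26 − (-21)·(-42)) + ((-21)·(-44) − (-27)·26)| = 188, so the area is 94.
Along each edge there are gcd(|Δx|,|Δy|)+1 lattice points, so counting each shared vertex once the boundary has gcd(60,30) + gcd(58,28) + gcd(4,68) + gcd(6,70) = 30+2+4+2 = 38.
By Pick's theorem I = A − B/2 + 1 = 94 − 38/2 + 1 = 76.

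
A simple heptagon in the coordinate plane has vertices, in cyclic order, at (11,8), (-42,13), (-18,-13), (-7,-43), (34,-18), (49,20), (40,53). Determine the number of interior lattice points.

3309

By the shoelace formula, twice the signed area is |(11·13 − (-42)·8) + ((-42)·(-13) − (-18)·13) + ((-18)·(-43) − (-7)·(-13)) + ((-7)·(-18) − 34·(-43)) + (34·20 − 49·(-18)) + (49·53 − 40·20) + (40·8 − 11·53)| = 6626, so the area is 3313.
The number of boundary lattice points is Σ gcd(|Δx|,|Δy|) = gcd(53,5) + gcd(24,26) + gcd(11,30) + gcd(41,25) + gcd(15,38) + gcd(9,33) + gcd(29,45) = 1+2+1+1+1+3+1 = 10.
By Pick's theorem A = I + B/2 − 1, so I = 3313 − 10/2 + 1 = 3309.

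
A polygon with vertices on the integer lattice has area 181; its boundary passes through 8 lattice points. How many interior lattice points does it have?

178

Pick's theorem A = I + B/2 − 1 rearranges to I = A − B/2 + 1 = 181 − 8/2 + 1 = 178.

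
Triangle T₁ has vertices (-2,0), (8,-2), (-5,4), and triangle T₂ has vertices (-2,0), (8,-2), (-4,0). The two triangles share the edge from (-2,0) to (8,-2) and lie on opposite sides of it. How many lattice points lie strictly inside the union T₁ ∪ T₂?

The union is the simple quadrilateral with vertices (-2,0), (-5,4), (8,-2), (-4,0) in order.
The shoelace formula gives twice the area as |((-2)·4 − (-5)·0) + ((-5)·(-2) − 8·4) + (8·0 − (-4)·(-2)) + ((-4)·0 − (-2)·0)| = 38, so the area is 19.
The number of boundary lattice points is Σ gcd(|Δx|,|Δy|) = gcd(3,4) + gcd(13,6) + gcd(12,2) + gcd(2,0) = 1+1+2+2 = 6.
By Pick's theorem I = A − B/2 + 1 = 19 − 6/2 + 1 = 17.

17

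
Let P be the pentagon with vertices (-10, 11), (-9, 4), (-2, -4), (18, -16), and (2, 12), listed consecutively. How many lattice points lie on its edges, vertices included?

11

Along each edge there are gcd(|Δx|,|Δy|)+1 lattice points, so counting each shared vertex once the boundary has gcd(1,7) + gcd(7,8) + gcd(20,12) + gcd(16,28) + gcd(12,1) = 1+1+4+4+1 = 11.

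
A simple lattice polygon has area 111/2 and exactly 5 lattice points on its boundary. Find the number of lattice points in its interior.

Pick's theorem A = I + B/2 − 1 rearranges to I = A − B/2 + 1 = 111/2 − 5/2 + 1 = 54.

54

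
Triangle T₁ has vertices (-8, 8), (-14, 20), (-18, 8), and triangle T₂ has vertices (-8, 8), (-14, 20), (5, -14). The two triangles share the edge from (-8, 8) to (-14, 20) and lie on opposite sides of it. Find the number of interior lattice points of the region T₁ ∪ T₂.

The union is the simple quadrilateral with vertices (-8, 8), (-18, 8), (-14, 20), (5, -14) in order.
By the shoelace formula, twice the signed area is |((-8)·8 − (-18)·8) + ((-18)·20 − (-14)·8) + ((-14)·(-14) − 5·20) + (5·8 − (-8)·(-14))| = 144, so the area is 72.
The number of boundary lattice points is Σ gcd(|Δx|,|Δy|) = gcd(10,0) + gcd(4,12) + gcd(19,34) + gcd(13,22) = 10+4+1+1 = 16.
By Pick's theorem I = A − B/2 + 1 = 72 − 16/2 + 1 = 65.

65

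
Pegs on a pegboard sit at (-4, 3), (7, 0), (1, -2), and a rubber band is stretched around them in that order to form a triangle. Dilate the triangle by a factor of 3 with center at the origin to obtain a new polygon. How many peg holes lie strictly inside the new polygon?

By the shoelace formula, twice the signed area is |((-4)·0 − 7·3) + (7·(-2) − 1·0) + (1·3 − (-4)·(-2))| = 40, so the area is 20.
The number of boundary lattice points is Σ gcd(|Δx|,|Δy|) = gcd(11,3) + gcd(6,2) + gcd(5,5) = 1+2+5 = 8.
Scaling by 3 multiplies the area by 3² = 9 (so the new area is 180) and multiplies the boundary lattice-point count by 3, giving 24.
By Pick's theorem, the interior count of the dilated polygon is 180 − 24/2 + 1 = 169.

169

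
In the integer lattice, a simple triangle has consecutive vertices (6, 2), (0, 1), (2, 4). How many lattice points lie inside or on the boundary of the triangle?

The shoelace formula gives twice the area as |[6·1 − 0·2] + [0·4 − 2·1] + [2·2 − 6·4]| = 16, so the area is 8.
Summing gcd(|Δx|,|Δy|) over the edges gives the boundary count: gcd(6,1) + gcd(2,3) + gcd(4,2) = 1+1+2 = 4.
Pick's theorem gives I = A − B/2 + 1 = 8 − 4/2 + 1 = 7, so the closed region contains I + B = 7 + 4 = 11 lattice points.

11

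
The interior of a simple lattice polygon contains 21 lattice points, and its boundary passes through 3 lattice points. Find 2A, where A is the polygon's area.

Pick's theorem states A = I + B/2 − 1, so A = 21 + 3/2 − 1 = 43/2.
Hence 2A = 43.

43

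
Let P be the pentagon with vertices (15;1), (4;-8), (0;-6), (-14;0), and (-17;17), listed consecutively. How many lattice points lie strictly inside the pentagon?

By the shoelace formula, twice the signed area is |[15·(-8) − 4·1] + [4·(-6) − 0·(-8)] + [0·0 − (-14)·(-6)] + [(-14)·17 − (-17)·0] + [(-17)·1 − 15·17]| = 742, so the area is 371.
Summing gcd(|Δx|,|Δy|) over the edges gives the boundary count: gcd(11,9) + gcd(4,2) + gcd(14,6) + gcd(3,17) + gcd(32,16) = 1+2+2+1+16 = 22.
By Pick's theorem A = I + B/2 − 1, so I = 371 − 22/2 + 1 = 361.

361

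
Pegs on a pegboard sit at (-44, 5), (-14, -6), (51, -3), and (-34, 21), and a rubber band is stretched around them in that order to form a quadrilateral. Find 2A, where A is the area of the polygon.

2405

Using the shoelace formula, 2A = |((-44)·(-6) − (-14)·5) + ((-14)·(-3) − 51·(-6)) + (51·21 − (-34)·(-3)) + ((-34)·5 − (-44)·21)| = 2405, so the area is 1202.5.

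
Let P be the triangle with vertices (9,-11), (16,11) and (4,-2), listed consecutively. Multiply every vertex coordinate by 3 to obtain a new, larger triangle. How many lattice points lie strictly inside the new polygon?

775

By the shoelace formula, twice the signed area is |(9·11 − 16·(-11)) + (16·(-2) − 4·11) + (4·(-11) − 9·(-2))| = 173, so the area is 173/2.
The number of boundary lattice points is Σ gcd(|Δx|,|Δy|) = gcd(7,22) + gcd(12,13) + gcd(5,9) = 1+1+1 = 3.
Scaling by 3 multiplies the area by 3² = 9 (so the new area is 778.5) and multiplies the boundary lattice-point count by 3, giving 9.
By Pick's theorem, the interior count of the dilated polygon is 778.5 − 9/2 + 1 = 775.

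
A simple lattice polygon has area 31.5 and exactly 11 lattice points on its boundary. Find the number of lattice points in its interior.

From Pick's theorem, I = A − B/2 + 1 = 31.5 − 11/2 + 1 = 27.

27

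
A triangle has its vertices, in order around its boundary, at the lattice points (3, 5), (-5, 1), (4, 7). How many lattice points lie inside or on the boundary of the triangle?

By the shoelace formula, twice the signed area is |(3·1 − (-5)·5) + ((-5)·7 − 4·1) + (4·5 − 3·7)| = 12, so the area is 6.
Summing gcd(|Δx|,|Δy|) over the edges gives the boundary count: gcd(8,4) + gcd(9,6) + gcd(1,2) = 4+3+1 = 8.
Pick's theorem gives I = A − B/2 + 1 = 6 − 8/2 + 1 = 3, so the closed region contains I + B = 3 + 8 = 11 lattice points.

11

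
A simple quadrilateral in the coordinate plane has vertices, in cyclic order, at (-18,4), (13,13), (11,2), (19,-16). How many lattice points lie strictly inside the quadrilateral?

413

By the shoelace formula, twice the signed area is |[(-18)·13 − 13·4] + [13·2 − 11·13] + [11·(-16) − 19·2] + [19·4 − (-18)·(-16)]| = 829, so the area is 414.5.
Summing gcd(|Δx|,|Δy|) over the edges gives the boundary count: gcd(31,9) + gcd(2,11) + gcd(8,18) + gcd(37,20) = 1+1+2+1 = 5.
By Pick's theorem A = I + B/2 − 1, so I = 414.5 − 5/2 + 1 = 413.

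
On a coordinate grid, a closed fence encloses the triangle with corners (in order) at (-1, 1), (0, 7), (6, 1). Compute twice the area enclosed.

42

Using the shoelace formula, 2A = |[(-1)·7 − 0·1] + [0·1 − 6·7] + [6·1 − (-1)·1]| = 42, so the area is 21.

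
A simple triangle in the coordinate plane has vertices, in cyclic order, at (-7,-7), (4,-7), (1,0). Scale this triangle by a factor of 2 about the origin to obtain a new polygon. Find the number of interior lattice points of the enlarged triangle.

The shoelace formula gives twice the area as |[(-7)·(-7) − 4·(-7)] + [4·0 − 1·(-7)] + [1·(-7) − (-7)·0]| = 77, so the area is 77/2.
Summing gcd(|Δx|,|Δy|) over the edges gives the boundary count: gcd(11,0) + gcd(3,7) + gcd(8,7) = 11+1+1 = 13.
Scaling by 2 multiplies the area by 2² = 4 (so the new area is 154) and multiplies the boundary lattice-point count by 2, giving 26.
By Pick's theorem, the interior count of the dilated polygon is 154 − 26/2 + 1 = 142.

142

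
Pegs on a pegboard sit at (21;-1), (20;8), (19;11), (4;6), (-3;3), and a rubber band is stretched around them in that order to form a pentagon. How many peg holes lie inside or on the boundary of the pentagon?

155

The shoelace formula gives twice the area as |[21·8 − 20·(-1)] + [20·11 − 19·8] + [19·6 − 4·11] + [4·3 − (-3)·6] + [(-3)·(-1) − 21·3]| = 296, so the area is 148.
Summing gcd(|Δx|,|Δy|) over the edges gives the boundary count: gcd(1,9) + gcd(1,3) + gcd(15,5) + gcd(7,3) + gcd(24,4) = 1+1+5+1+4 = 12.
Pick's theorem gives I = A − B/2 + 1 = 148 − 12/2 + 1 = 143, so the closed region contains I + B = 143 + 12 = 155 lattice points.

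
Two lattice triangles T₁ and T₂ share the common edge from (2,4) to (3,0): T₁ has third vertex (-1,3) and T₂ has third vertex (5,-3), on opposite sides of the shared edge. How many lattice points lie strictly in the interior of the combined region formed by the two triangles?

8

The union is the simple quadrilateral with vertices (2,4), (-1,3), (3,0), (5,-3) in order.
By the shoelace formula, twice the signed area is |(2·3 − (-1)·4) + ((-1)·0 − 3·3) + (3·(-3) − 5·0) + (5·4 − 2·(-3))| = 18, so the area is 9.
The number of boundary lattice points is Σ gcd(|Δx|,|Δy|) = gcd(3,1) + gcd(4,3) + gcd(2,3) + gcd(3,7) = 1+1+1+1 = 4.
By Pick's theorem I = A − B/2 + 1 = 9 − 4/2 + 1 = 8.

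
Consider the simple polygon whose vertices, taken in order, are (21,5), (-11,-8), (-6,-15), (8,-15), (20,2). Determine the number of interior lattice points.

Using the shoelace formula, 2A = |[21·(-8) − (-11)·5] + [(-11)·(-15) − (-6)·(-8)] + [(-6)·(-15) − 8·(-15)] + [8·2 − 20·(-15)] + [20·5 − 21·2]| = 588, so the area is 294.
The number of boundary lattice points is Σ gcd(|Δx|,|Δy|) = gcd(32,13) + gcd(5,7) + gcd(14,0) + gcd(12,17) + gcd(1,3) = 1+1+14+1+1 = 18.
By Pick's theorem A = I + B/2 − 1, so I = 294 − 18/2 + 1 = 286.

286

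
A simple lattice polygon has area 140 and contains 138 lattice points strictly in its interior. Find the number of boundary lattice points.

6

Pick's theorem gives A = I + B/2 − 1, so B = 2(A − I + 1) = 2(140 − 138 + 1) = 6.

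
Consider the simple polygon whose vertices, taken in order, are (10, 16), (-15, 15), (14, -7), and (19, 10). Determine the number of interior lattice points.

The shoelace formula gives twice the area as |(10·15 − (-15)·16) + ((-15)·(-7) − 14·15) + (14·10 − 19·(-7)) + (19·16 − 10·10)| = 762, so the area is 381.
Summing gcd(|Δx|,|Δy|) over the edges gives the boundary count: gcd(25,1) + gcd(29,22) + gcd(5,17) + gcd(9,6) = 1+1+1+3 = 6.
By Pick's theorem A = I + B/2 − 1, so I = 381 − 6/2 + 1 = 379.

379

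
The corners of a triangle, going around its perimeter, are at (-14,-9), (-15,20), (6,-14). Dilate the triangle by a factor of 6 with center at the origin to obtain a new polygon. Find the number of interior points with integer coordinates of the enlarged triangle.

10330

By the shoelace formula, twice the signed area is |((-14)·20 − (-15)·(-9)) + ((-15)·(-14) − 6·20) + (6·(-9) − (-14)·(-14))| = 575, so the area is 575/2.
Along each edge there are gcd(|Δx|,|Δy|)+1 lattice points, so counting each shared vertex once the boundary has gcd(1,29) + gcd(21,34) + gcd(20,5) = 1+1+5 = 7.
Scaling by 6 multiplies the area by 6² = 36 (so the new area is 10350) and multiplies the boundary lattice-point count by 6, giving 42.
By Pick's theorem, the interior count of the dilated polygon is 10350 − 42/2 + 1 = 10330.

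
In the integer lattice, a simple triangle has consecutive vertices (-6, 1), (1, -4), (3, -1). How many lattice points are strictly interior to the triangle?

15

By the shoelace formula, twice the signed area is |((-6)·(-4) − 1·1) + (1·(-1) − 3·(-4)) + (3·1 − (-6)·(-1))| = 31, so the area is 31/2.
Summing gcd(|Δx|,|Δy|) over the edges gives the boundary count: gcd(7,5) + gcd(2,3) + gcd(9,2) = 1+1+1 = 3.
Pick's theorem gives I = A − B/2 + 1 = 31/2 − 3/2 + 1 = 15.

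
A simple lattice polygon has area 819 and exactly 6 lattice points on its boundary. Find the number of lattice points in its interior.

817

Pick's theorem A = I + B/2 − 1 rearranges to I = A − B/2 + 1 = 819 − 6/2 + 1 = 817.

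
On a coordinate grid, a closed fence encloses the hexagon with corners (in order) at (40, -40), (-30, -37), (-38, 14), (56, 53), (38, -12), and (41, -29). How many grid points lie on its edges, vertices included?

The number of boundary lattice points is Σ gcd(|Δx|,|Δy|) = gcd(70,3) + gcd(8,51) + gcd(94,39) + gcd(18,65) + gcd(3,17) + gcd(1,11) = 1+1+1+1+1+1 = 6.

6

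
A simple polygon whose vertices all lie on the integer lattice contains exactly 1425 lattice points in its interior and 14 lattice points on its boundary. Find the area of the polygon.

1431

Pick's theorem states A = I + B/2 − 1, so A = 1425 + 14/2 − 1 = 1431.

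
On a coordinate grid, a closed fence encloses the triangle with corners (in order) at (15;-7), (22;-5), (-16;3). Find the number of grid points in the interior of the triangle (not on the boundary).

65

By the shoelace formula, twice the signed area is |(15·(-5) − 22·(-7)) + (22·3 − (-16)·(-5)) + ((-16)·(-7) − 15·3)| = 132, so the area is 66.
The number of boundary lattice points is Σ gcd(|Δx|,|Δy|) = gcd(7,2) + gcd(38,8) + gcd(31,10) = 1+2+1 = 4.
Pick's theorem gives I = A − B/2 + 1 = 66 − 4/2 + 1 = 65.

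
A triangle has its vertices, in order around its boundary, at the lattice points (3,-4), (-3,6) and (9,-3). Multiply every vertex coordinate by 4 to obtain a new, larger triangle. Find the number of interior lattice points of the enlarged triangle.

The shoelace formula gives twice the area as |[3·6 − (-3)·(-4)] + [(-3)·(-3) − 9·6] + [9·(-4) − 3·(-3)]| = 66, so the area is 33.
The number of boundary lattice points is Σ gcd(|Δx|,|Δy|) = gcd(6,10) + gcd(12,9) + gcd(6,1) = 2+3+1 = 6.
Scaling by 4 multiplies the area by 4² = 16 (so the new area is 528) and multiplies the boundary lattice-point count by 4, giving 24.
By Pick's theorem, the interior count of the dilated polygon is 528 − 24/2 + 1 = 517.

517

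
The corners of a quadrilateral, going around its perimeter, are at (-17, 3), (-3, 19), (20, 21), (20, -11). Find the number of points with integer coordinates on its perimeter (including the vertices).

36

The number of boundary lattice points is Σ gcd(|Δx|,|Δy|) = gcd(14,16) + gcd(23,2) + gcd(0,32) + gcd(37,14) = 2+1+32+1 = 36.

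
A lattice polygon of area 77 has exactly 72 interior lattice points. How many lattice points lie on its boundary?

12

Pick's theorem gives A = I + B/2 − 1, so B = 2(A − I + 1) = 2(77 − 72 + 1) = 12.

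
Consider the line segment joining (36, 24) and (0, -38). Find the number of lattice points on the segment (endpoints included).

The number of lattice points on a segment between lattice points is gcd(|Δx|,|Δy|) + 1 = gcd(36,62) + 1 = 2 + 1 = 3.

3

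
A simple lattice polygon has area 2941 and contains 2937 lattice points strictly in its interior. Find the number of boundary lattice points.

Pick's theorem gives A = I + B/2 − 1, so B = 2(A − I + 1) = 2(2941 − 2937 + 1) = 10.

10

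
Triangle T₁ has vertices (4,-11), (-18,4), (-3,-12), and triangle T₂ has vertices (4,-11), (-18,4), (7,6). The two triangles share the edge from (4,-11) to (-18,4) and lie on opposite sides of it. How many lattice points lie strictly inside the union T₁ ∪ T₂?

The union is the simple quadrilateral with vertices (4,-11), (-3,-12), (-18,4), (7,6) in order.
By the shoelace formula, twice the signed area is |[4·(-12) − (-3)·(-11)] + [(-3)·4 − (-18)·(-12)] + [(-18)·6 − 7·4] + [7·(-11) − 4·6]| = 546, so the area is 273.
Summing gcd(|Δx|,|Δy|) over the edges gives the boundary count: gcd(7,1) + gcd(15,16) + gcd(25,2) + gcd(3,17) = 1+1+1+1 = 4.
By Pick's theorem I = A − B/2 + 1 = 273 − 4/2 + 1 = 272.

272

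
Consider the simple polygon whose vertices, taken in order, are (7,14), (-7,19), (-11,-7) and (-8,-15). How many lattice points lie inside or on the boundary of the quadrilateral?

299

By the shoelace formula, twice the signed area is |(7·19 − (-7)·14) + ((-7)·(-7) − (-11)·19) + ((-11)·(-15) − (-8)·(-7)) + ((-8)·14 − 7·(-15))| = 591, so the area is 295.5.
The number of boundary lattice points is Σ gcd(|Δx|,|Δy|) = gcd(14,5) + gcd(4,26) + gcd(3,8) + gcd(15,29) = 1+2+1+1 = 5.
Pick's theorem gives I = A − B/2 + 1 = 295.5 − 5/2 + 1 = 294, so the closed region contains I + B = 294 + 5 = 299 lattice points.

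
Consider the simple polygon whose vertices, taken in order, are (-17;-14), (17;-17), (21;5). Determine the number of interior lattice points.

By the shoelace formula, twice the signed area is |((-17)·(-17) − 17·(-14)) + (17·5 − 21·(-17)) + (21·(-14) − (-17)·5)| = 760, so the area is 380.
Along each edge there are gcd(|Δx|,|Δy|)+1 lattice points, so counting each shared vertex once the boundary has gcd(34,3) + gcd(4,22) + gcd(38,19) = 1+2+19 = 22.
Pick's theorem gives I = A − B/2 + 1 = 380 − 22/2 + 1 = 370.

370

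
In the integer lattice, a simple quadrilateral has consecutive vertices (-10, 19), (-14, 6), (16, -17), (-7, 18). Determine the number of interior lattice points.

281

The shoelace formula gives twice the area as |[(-10)·6 − (-14)·19] + [(-14)·(-17) − 16·6] + [16·18 − (-7)·(-17)] + [(-7)·19 − (-10)·18]| = 564, so the area is 282.
Along each edge there are gcd(|Δx|,|Δy|)+1 lattice points, so counting each shared vertex once the boundary has gcd(4,13) + gcd(30,23) + gcd(23,35) + gcd(3,1) = 1+1+1+1 = 4.
By Pick's theorem A = I + B/2 − 1, so I = 282 − 4/2 + 1 = 281.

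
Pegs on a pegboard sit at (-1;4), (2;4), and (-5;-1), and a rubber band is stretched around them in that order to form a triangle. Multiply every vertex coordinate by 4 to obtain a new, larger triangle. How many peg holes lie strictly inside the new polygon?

111

Using the shoelace formula, 2A = |((-1)·4 − 2·4) + (2·(-1) − (-5)·4) + ((-5)·4 − (-1)·(-1))| = 15, so the area is 15/2.
Along each edge there are gcd(|Δx|,|Δy|)+1 lattice points, so counting each shared vertex once the boundary has gcd(3,0) + gcd(7,5) + gcd(4,5) = 3+1+1 = 5.
Scaling by 4 multiplies the area by 4² = 16 (so the new area is 120) and multiplies the boundary lattice-point count by 4, giving 20.
By Pick's theorem, the interior count of the dilated polygon is 120 − 20/2 + 1 = 111.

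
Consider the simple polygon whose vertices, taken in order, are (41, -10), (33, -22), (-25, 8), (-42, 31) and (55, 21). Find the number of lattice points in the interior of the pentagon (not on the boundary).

The shoelace formula gives twice the area as |[41·(-22) − 33·(-10)] + [33·8 − (-25)·(-22)] + [(-25)·31 − (-42)·8] + [(-42)·21 − 55·31] + [55·(-10) − 41·21]| = 5295, so the area is 2647.5.
Along each edge there are gcd(|Δx|,|Δy|)+1 lattice points, so counting each shared vertex once the boundary has gcd(8,12) + gcd(58,30) + gcd(17,23) + gcd(97,10) + gcd(14,31) = 4+2+1+1+1 = 9.
By Pick's theorem A = I + B/2 − 1, so I = 2647.5 − 9/2 + 1 = 2644.

2644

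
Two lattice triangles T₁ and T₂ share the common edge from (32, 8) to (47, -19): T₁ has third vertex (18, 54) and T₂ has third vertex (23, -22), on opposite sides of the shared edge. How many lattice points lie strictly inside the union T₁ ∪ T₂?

The union is the simple quadrilateral with vertices (32, 8), (18, 54), (47, -19), (23, -22) in order.
Using the shoelace formula, 2A = |[32·54 − 18·8] + [18·(-19) − 47·54] + [47·(-22) − 23·(-19)] + [23·8 − 32·(-22)]| = 1005, so the area is 502.5.
The number of boundary lattice points is Σ gcd(|Δx|,|Δy|) = gcd(14,46) + gcd(29,73) + gcd(24,3) + gcd(9,30) = 2+1+3+3 = 9.
By Pick's theorem I = A − B/2 + 1 = 502.5 − 9/2 + 1 = 499.

499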